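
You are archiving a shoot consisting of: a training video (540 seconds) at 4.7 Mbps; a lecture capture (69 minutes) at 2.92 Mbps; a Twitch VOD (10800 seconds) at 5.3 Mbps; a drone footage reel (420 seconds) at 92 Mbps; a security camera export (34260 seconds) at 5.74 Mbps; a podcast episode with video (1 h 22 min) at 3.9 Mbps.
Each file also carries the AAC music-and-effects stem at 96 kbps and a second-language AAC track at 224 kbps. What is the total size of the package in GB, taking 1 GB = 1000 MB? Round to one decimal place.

43.0 GB

Audio total: 96 + 224 = 320 kbps = 0.320 Mbps.
training video: 5.020 Mbps × 540 s = 2710.8 Mb
lecture capture: 3.240 Mbps × 4140 s = 13413.6 Mb
Twitch VOD: 5.620 Mbps × 10800 s = 60696.0 Mb
drone footage reel: 92.320 Mbps × 420 s = 38774.4 Mb
security camera export: 6.060 Mbps × 34260 s = 207615.6 Mb
podcast episode with video: 4.220 Mbps × 4920 s = 20762.4 Mb
Total: 343972.8 Mb = 42996.6 MB.
= 43.00 GB.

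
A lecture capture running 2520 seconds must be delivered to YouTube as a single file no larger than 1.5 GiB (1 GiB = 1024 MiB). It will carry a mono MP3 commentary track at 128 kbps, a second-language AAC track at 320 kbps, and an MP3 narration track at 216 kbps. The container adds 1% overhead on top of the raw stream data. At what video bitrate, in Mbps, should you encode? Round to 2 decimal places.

4.40 Mbps

Budget: 1.5 GiB = 12884.9 Mb.
Stream payload after overhead: 12884.9 / 1.01 = 12757.3 Mb.
Total bitrate budget: 12757.3 Mb / 2520 s = 5.062 Mbps.
Audio total: 128 + 320 + 216 = 664 kbps = 0.664 Mbps.
Video: 5.062 − 0.664 = 4.398 Mbps.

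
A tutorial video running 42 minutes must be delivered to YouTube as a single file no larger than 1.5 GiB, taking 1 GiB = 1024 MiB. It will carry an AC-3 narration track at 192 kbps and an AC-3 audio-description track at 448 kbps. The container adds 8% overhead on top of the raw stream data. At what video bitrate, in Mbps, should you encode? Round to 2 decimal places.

Budget: 1.5 GiB = 12884.9 Mb.
Stream payload after overhead: 12884.9 / 1.08 = 11930.5 Mb.
42 min = 2520 s
Total bitrate budget: 11930.5 Mb / 2520 s = 4.734 Mbps.
Audio total: 192 + 448 = 640 kbps = 0.640 Mbps.
Video: 4.734 − 0.640 = 4.094 Mbps.

4.09 Mbps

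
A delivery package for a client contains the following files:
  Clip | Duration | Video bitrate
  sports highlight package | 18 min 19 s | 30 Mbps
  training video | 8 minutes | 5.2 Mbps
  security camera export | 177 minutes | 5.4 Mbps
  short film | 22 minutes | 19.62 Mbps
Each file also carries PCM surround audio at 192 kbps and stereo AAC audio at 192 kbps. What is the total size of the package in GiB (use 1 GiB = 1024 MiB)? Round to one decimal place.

14.4 GiB

Audio total: 192 + 192 = 384 kbps = 0.384 Mbps.
sports highlight package: 30.384 Mbps × 1099 s = 33392.0 Mb
training video: 5.584 Mbps × 480 s = 2680.3 Mb
security camera export: 5.784 Mbps × 10620 s = 61426.1 Mb
short film: 20.004 Mbps × 1320 s = 26405.3 Mb
Total: 123903.7 Mb = 15488.0 MB.
= 14.42 GiB.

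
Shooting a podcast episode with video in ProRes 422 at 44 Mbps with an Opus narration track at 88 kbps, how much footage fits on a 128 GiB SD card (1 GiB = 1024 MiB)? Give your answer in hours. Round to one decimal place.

6.9 hours

Audio: 88 kbps = 0.088 Mbps.
Total bitrate: 44 + 0.088 = 44.088 Mbps.
Capacity: 128 GiB = 1,099,512 Mb.
Recording time: 1,099,512 / 44.088 = 24,939 s ≈ 6.93 hours.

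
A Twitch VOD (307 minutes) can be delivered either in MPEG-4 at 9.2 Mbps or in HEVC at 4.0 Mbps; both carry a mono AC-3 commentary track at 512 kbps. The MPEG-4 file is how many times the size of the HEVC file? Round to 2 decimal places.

307 min = 18420 s
Audio: 512 kbps = 0.512 Mbps.
MPEG-4: 9.712 Mbps × 18420 s = 178895.0 Mb = 22.362 GB.
HEVC: 4.512 Mbps × 18420 s = 83111.0 Mb = 10.389 GB.
Ratio: 22.362 / 10.389 = 2.152.

2.15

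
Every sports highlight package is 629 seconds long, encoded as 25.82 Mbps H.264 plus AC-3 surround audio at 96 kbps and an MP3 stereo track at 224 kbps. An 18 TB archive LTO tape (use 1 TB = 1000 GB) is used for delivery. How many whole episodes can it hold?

8758

Audio total: 96 + 224 = 320 kbps = 0.320 Mbps.
Total bitrate: 26.140 Mbps.
Per item: 26.140 Mbps × 629 s = 16,442 Mb = 2,055 MB.
Capacity: 18 TB = 144,000,000 Mb; 8758.03 items → 8758 complete.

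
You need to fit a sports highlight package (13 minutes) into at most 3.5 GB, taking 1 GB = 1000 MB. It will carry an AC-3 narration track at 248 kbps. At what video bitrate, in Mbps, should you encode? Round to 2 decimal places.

35.65 Mbps

Budget: 3.5 GB = 28000.0 Mb.
13 min = 780 s
Total bitrate budget: 28000.0 Mb / 780 s = 35.897 Mbps.
Audio: 248 kbps = 0.248 Mbps.
Video: 35.897 − 0.248 = 35.649 Mbps.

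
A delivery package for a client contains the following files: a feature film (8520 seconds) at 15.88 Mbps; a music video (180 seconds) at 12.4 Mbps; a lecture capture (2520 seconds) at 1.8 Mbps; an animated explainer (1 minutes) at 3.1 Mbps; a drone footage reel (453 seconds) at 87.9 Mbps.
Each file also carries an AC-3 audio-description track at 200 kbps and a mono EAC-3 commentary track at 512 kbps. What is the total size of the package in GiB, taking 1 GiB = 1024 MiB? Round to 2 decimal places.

Audio total: 200 + 512 = 712 kbps = 0.712 Mbps.
feature film: 16.592 Mbps × 8520 s = 141363.8 Mb
music video: 13.112 Mbps × 180 s = 2360.2 Mb
lecture capture: 2.512 Mbps × 2520 s = 6330.2 Mb
animated explainer: 3.812 Mbps × 60 s = 228.7 Mb
drone footage reel: 88.612 Mbps × 453 s = 40141.2 Mb
Total: 190424.2 Mb = 23803.0 MB.
= 22.17 GiB.

22.17 GiB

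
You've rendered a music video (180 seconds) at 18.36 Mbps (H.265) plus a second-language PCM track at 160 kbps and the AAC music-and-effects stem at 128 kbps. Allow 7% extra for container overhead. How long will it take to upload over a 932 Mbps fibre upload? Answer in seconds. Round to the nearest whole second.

Audio total: 160 + 128 = 288 kbps = 0.288 Mbps.
Total bitrate: 18.648 Mbps.
File: 18.648 Mbps × 180 s = 3356.6 Mb.
With 7% container overhead: ×1.07. → 3591.6 Mb.
At 932 Mbps: 3591.6 / 932 = 3.9 s ≈ 3.85 seconds.

4 seconds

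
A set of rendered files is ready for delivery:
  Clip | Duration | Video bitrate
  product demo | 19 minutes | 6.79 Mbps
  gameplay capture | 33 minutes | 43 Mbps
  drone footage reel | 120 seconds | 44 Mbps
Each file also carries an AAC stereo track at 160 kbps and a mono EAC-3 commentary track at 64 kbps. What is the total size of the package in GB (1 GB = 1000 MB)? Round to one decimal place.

12.4 GB

Audio total: 160 + 64 = 224 kbps = 0.224 Mbps.
product demo: 7.014 Mbps × 1140 s = 7996.0 Mb
gameplay capture: 43.224 Mbps × 1980 s = 85583.5 Mb
drone footage reel: 44.224 Mbps × 120 s = 5306.9 Mb
Total: 98886.4 Mb = 12360.8 MB.
= 12.36 GB.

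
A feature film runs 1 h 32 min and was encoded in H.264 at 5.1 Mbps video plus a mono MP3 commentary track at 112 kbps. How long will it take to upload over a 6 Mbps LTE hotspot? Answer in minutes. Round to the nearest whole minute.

1 h 32 min = 92 min = 5520 s
Audio: 112 kbps = 0.112 Mbps.
Total bitrate: 5.212 Mbps.
File: 5.212 Mbps × 5520 s = 28770.2 Mb.
At 6 Mbps: 28770.2 / 6 = 4795.0 s ≈ 79.9 minutes.

80 minutes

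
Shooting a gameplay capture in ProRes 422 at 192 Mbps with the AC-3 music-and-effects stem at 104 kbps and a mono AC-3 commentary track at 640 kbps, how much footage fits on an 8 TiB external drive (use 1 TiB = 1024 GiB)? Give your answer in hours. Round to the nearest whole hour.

101 hours

Audio total: 104 + 640 = 744 kbps = 0.744 Mbps.
Total bitrate: 192 + 0.744 = 192.744 Mbps.
Capacity: 8 TiB = 70,368,744 Mb.
Recording time: 70,368,744 / 192.744 = 365,089 s ≈ 101 hours.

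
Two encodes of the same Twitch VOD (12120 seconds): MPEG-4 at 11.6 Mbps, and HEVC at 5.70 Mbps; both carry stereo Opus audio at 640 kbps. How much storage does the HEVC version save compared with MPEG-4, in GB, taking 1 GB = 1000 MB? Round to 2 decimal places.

8.94 GB

Audio: 640 kbps = 0.640 Mbps.
MPEG-4: 12.240 Mbps × 12120 s = 148348.8 Mb = 18.544 GB.
HEVC: 6.340 Mbps × 12120 s = 76840.8 Mb = 9.605 GB.
Saving: 18.544 − 9.605 = 8.938 GB.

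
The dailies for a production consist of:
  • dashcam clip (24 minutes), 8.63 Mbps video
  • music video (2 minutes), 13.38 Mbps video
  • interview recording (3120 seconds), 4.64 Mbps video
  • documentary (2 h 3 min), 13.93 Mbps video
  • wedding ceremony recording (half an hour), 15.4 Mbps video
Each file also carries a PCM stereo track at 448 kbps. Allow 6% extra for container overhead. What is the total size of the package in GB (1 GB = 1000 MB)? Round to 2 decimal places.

Audio: 448 kbps = 0.448 Mbps.
dashcam clip: 9.078 Mbps × 1440 s × 1.06 = 13856.7 Mb
music video: 13.828 Mbps × 120 s × 1.06 = 1758.9 Mb
interview recording: 5.088 Mbps × 3120 s × 1.06 = 16827.0 Mb
documentary: 14.378 Mbps × 7380 s × 1.06 = 112476.2 Mb
wedding ceremony recording: 15.848 Mbps × 1800 s × 1.06 = 30238.0 Mb
Total: 175156.8 Mb = 21894.6 MB.
= 21.89 GB.

21.89 GB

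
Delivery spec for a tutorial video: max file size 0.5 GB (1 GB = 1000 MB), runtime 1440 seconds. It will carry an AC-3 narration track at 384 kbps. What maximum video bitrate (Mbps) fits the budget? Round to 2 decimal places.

Budget: 0.5 GB = 4000.0 Mb.
Total bitrate budget: 4000.0 Mb / 1440 s = 2.778 Mbps.
Audio: 384 kbps = 0.384 Mbps.
Video: 2.778 − 0.384 = 2.394 Mbps.

2.39 Mbps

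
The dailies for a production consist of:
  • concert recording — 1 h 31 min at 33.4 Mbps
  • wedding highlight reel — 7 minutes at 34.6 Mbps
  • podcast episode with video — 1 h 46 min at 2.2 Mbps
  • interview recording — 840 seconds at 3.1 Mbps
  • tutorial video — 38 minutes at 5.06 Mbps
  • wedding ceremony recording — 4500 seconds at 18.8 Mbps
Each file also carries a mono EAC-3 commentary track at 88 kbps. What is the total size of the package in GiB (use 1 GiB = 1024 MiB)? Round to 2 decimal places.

36.25 GiB

Audio: 88 kbps = 0.088 Mbps.
concert recording: 33.488 Mbps × 5460 s = 182844.5 Mb
wedding highlight reel: 34.688 Mbps × 420 s = 14569.0 Mb
podcast episode with video: 2.288 Mbps × 6360 s = 14551.7 Mb
interview recording: 3.188 Mbps × 840 s = 2677.9 Mb
tutorial video: 5.148 Mbps × 2280 s = 11737.4 Mb
wedding ceremony recording: 18.888 Mbps × 4500 s = 84996.0 Mb
Total: 311376.5 Mb = 38922.1 MB.
= 36.25 GiB.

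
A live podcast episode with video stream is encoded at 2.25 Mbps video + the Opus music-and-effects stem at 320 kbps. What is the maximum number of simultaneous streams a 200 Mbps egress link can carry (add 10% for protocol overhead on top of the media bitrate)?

70

Audio: 320 kbps = 0.320 Mbps.
Per-viewer media rate: 2.570 Mbps.
On the wire with 10% overhead: 2.827 Mbps.
200 Mbps = 200.0 Mbps; 200.0 / 2.827 = 70.75 → 70 viewers.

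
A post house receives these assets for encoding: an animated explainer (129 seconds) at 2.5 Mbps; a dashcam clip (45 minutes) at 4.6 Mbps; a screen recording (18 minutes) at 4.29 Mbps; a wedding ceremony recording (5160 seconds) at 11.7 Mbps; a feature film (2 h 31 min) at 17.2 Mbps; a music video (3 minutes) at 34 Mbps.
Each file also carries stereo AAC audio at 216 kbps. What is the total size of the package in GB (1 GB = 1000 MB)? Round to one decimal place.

30.5 GB

Audio: 216 kbps = 0.216 Mbps.
animated explainer: 2.716 Mbps × 129 s = 350.4 Mb
dashcam clip: 4.816 Mbps × 2700 s = 13003.2 Mb
screen recording: 4.506 Mbps × 1080 s = 4866.5 Mb
wedding ceremony recording: 11.916 Mbps × 5160 s = 61486.6 Mb
feature film: 17.416 Mbps × 9060 s = 157789.0 Mb
music video: 34.216 Mbps × 180 s = 6158.9 Mb
Total: 243654.4 Mb = 30456.8 MB.
= 30.46 GB.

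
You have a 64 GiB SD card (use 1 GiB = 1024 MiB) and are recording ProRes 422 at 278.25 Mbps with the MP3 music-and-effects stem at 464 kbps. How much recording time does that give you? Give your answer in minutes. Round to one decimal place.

Audio: 464 kbps = 0.464 Mbps.
Total bitrate: 278.25 + 0.464 = 278.714 Mbps.
Capacity: 64 GiB = 549,756 Mb.
Recording time: 549,756 / 278.714 = 1,972 s ≈ 32.9 minutes.

32.9 minutes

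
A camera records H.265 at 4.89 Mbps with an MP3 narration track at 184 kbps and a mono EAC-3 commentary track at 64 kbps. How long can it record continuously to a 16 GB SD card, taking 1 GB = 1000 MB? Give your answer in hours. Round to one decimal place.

Audio total: 184 + 64 = 248 kbps = 0.248 Mbps.
Total bitrate: 4.89 + 0.248 = 5.138 Mbps.
Capacity: 16 GB = 128,000 Mb.
Recording time: 128,000 / 5.138 = 24,912 s ≈ 6.92 hours.

6.9 hours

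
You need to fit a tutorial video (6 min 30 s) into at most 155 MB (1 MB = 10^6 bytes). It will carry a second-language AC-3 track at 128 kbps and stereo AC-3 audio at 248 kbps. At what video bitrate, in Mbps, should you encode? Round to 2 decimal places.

Budget: 155 MB = 1240.0 Mb.
6 min 30 s = 390 s
Total bitrate budget: 1240.0 Mb / 390 s = 3.179 Mbps.
Audio total: 128 + 248 = 376 kbps = 0.376 Mbps.
Video: 3.179 − 0.376 = 2.803 Mbps.

2.80 Mbps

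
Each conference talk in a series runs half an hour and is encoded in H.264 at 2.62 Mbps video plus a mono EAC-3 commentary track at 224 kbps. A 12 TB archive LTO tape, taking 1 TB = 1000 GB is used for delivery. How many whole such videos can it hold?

18752

30 min = 1800 s
Audio: 224 kbps = 0.224 Mbps.
Total bitrate: 2.844 Mbps.
Per item: 2.844 Mbps × 1800 s = 5,119 Mb = 639.9 MB.
Capacity: 12 TB = 96,000,000 Mb; 18752.93 items → 18752 complete.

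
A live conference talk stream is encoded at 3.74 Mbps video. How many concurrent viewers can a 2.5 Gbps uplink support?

2.5 Gbps = 2,500 Mbps; 2,500 / 3.740 = 668.45 → 668 viewers.

668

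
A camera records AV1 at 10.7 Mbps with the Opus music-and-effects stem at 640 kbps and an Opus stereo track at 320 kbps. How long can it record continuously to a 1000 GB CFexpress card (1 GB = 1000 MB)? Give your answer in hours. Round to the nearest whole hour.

Audio total: 640 + 320 = 960 kbps = 0.960 Mbps.
Total bitrate: 10.7 + 0.960 = 11.660 Mbps.
Capacity: 1000 GB = 8,000,000 Mb.
Recording time: 8,000,000 / 11.660 = 686,106 s ≈ 191 hours.

191 hours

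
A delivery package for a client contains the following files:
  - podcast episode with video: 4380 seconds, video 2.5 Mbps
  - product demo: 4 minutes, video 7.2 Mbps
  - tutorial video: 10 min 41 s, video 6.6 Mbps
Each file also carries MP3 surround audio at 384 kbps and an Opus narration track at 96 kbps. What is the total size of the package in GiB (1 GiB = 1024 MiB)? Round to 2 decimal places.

2.26 GiB

Audio total: 384 + 96 = 480 kbps = 0.480 Mbps.
podcast episode with video: 2.980 Mbps × 4380 s = 13052.4 Mb
product demo: 7.680 Mbps × 240 s = 1843.2 Mb
tutorial video: 7.080 Mbps × 641 s = 4538.3 Mb
Total: 19433.9 Mb = 2429.2 MB.
= 2.262 GiB.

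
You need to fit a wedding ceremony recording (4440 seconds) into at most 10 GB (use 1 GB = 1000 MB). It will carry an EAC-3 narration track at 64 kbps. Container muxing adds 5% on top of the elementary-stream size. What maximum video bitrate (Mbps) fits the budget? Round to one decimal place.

17.1 Mbps

Budget: 10 GB = 80000.0 Mb.
Stream payload after overhead: 80000.0 / 1.05 = 76190.5 Mb.
Total bitrate budget: 76190.5 Mb / 4440 s = 17.160 Mbps.
Audio: 64 kbps = 0.064 Mbps.
Video: 17.160 − 0.064 = 17.096 Mbps.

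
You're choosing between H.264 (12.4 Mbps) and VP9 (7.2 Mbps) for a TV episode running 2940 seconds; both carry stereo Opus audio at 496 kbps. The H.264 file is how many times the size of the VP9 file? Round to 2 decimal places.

1.68

Audio: 496 kbps = 0.496 Mbps.
H.264: 12.896 Mbps × 2940 s = 37914.2 Mb = 4.739 GB.
VP9: 7.696 Mbps × 2940 s = 22626.2 Mb = 2.828 GB.
Ratio: 4.739 / 2.828 = 1.676.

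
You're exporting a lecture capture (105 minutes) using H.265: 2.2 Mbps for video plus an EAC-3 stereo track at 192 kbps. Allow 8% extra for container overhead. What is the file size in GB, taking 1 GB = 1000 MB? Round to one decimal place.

105 min = 6300 s
Audio: 192 kbps = 0.192 Mbps.
Total bitrate: 2.2 + 0.192 = 2.392 Mbps.
Stream data: 2.392 Mbps × 6300 s = 15069.6 Mb.
With 8% container overhead: ×1.08.
16,275 Mb ÷ 8 = 2,034 MB → 2.034 GB.

2.0 GB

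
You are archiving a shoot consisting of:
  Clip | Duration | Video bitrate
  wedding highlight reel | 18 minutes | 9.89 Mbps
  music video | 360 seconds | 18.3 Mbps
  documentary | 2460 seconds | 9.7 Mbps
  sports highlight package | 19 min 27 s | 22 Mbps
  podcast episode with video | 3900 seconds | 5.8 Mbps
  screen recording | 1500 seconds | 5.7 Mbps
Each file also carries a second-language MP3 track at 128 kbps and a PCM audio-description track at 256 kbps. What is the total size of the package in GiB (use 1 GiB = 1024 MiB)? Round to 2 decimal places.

11.87 GiB

Audio total: 128 + 256 = 384 kbps = 0.384 Mbps.
wedding highlight reel: 10.274 Mbps × 1080 s = 11095.9 Mb
music video: 18.684 Mbps × 360 s = 6726.2 Mb
documentary: 10.084 Mbps × 2460 s = 24806.6 Mb
sports highlight package: 22.384 Mbps × 1167 s = 26122.1 Mb
podcast episode with video: 6.184 Mbps × 3900 s = 24117.6 Mb
screen recording: 6.084 Mbps × 1500 s = 9126.0 Mb
Total: 101994.5 Mb = 12749.3 MB.
= 11.87 GiB.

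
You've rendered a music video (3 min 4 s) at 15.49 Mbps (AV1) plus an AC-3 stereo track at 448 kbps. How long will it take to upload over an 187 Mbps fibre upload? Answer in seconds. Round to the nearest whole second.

16 seconds

3 min 4 s = 184 s
Audio: 448 kbps = 0.448 Mbps.
Total bitrate: 15.938 Mbps.
File: 15.938 Mbps × 184 s = 2932.6 Mb.
At 187 Mbps: 2932.6 / 187 = 15.7 s ≈ 15.7 seconds.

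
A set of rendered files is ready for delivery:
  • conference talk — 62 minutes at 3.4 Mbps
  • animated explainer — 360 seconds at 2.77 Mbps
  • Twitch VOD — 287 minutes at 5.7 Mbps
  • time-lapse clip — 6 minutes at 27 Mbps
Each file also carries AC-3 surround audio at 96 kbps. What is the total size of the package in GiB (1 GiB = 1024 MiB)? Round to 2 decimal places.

Audio: 96 kbps = 0.096 Mbps.
conference talk: 3.496 Mbps × 3720 s = 13005.1 Mb
animated explainer: 2.866 Mbps × 360 s = 1031.8 Mb
Twitch VOD: 5.796 Mbps × 17220 s = 99807.1 Mb
time-lapse clip: 27.096 Mbps × 360 s = 9754.6 Mb
Total: 123598.6 Mb = 15449.8 MB.
= 14.39 GiB.

14.39 GiB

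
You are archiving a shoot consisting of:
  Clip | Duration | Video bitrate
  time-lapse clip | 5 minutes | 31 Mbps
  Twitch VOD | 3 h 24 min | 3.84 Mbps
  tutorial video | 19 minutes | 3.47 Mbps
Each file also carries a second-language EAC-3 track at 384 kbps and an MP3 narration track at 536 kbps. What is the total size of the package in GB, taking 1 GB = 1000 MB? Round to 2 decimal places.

9.11 GB

Audio total: 384 + 536 = 920 kbps = 0.920 Mbps.
time-lapse clip: 31.920 Mbps × 300 s = 9576.0 Mb
Twitch VOD: 4.760 Mbps × 12240 s = 58262.4 Mb
tutorial video: 4.390 Mbps × 1140 s = 5004.6 Mb
Total: 72843.0 Mb = 9105.4 MB.
= 9.105 GB.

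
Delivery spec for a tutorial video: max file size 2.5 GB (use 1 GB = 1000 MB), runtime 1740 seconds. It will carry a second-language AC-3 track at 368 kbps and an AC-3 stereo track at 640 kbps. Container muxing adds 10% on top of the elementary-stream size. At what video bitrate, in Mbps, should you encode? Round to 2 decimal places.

Budget: 2.5 GB = 20000.0 Mb.
Stream payload after overhead: 20000.0 / 1.10 = 18181.8 Mb.
Total bitrate budget: 18181.8 Mb / 1740 s = 10.449 Mbps.
Audio total: 368 + 640 = 1008 kbps = 1.008 Mbps.
Video: 10.449 − 1.008 = 9.441 Mbps.

9.44 Mbps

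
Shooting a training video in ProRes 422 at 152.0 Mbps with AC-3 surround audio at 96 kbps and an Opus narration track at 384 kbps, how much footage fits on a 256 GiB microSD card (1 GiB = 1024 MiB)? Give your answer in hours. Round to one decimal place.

4.0 hours

Audio total: 96 + 384 = 480 kbps = 0.480 Mbps.
Total bitrate: 152.0 + 0.480 = 152.480 Mbps.
Capacity: 256 GiB = 2,199,023 Mb.
Recording time: 2,199,023 / 152.480 = 14,422 s ≈ 4.01 hours.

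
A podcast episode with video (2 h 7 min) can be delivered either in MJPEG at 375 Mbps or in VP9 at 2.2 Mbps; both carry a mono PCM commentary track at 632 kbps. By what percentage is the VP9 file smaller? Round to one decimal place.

2 h 7 min = 127 min = 7620 s
Audio: 632 kbps = 0.632 Mbps.
MJPEG: 375.632 Mbps × 7620 s = 2862315.8 Mb = 357.789 GB.
VP9: 2.832 Mbps × 7620 s = 21579.8 Mb = 2.697 GB.
Reduction: (1 − 2.697/357.789) × 100 = 99.25%.

99.2%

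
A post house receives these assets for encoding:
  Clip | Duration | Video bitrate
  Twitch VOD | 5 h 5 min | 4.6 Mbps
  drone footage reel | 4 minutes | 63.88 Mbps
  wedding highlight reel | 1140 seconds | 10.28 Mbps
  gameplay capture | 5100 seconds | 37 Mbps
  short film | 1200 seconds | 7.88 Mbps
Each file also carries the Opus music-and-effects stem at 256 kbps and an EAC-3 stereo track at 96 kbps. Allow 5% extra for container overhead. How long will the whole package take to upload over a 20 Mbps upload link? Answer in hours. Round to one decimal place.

Audio total: 256 + 96 = 352 kbps = 0.352 Mbps.
Twitch VOD: 4.952 Mbps × 18300 s × 1.05 = 95152.7 Mb
drone footage reel: 64.232 Mbps × 240 s × 1.05 = 16186.5 Mb
wedding highlight reel: 10.632 Mbps × 1140 s × 1.05 = 12726.5 Mb
gameplay capture: 37.352 Mbps × 5100 s × 1.05 = 200020.0 Mb
short film: 8.232 Mbps × 1200 s × 1.05 = 10372.3 Mb
Total: 334457.9 Mb = 41807.2 MB.
At 20 Mbps: 334457.9 / 20 = 16723 s ≈ 4.65 hours.

4.6 hours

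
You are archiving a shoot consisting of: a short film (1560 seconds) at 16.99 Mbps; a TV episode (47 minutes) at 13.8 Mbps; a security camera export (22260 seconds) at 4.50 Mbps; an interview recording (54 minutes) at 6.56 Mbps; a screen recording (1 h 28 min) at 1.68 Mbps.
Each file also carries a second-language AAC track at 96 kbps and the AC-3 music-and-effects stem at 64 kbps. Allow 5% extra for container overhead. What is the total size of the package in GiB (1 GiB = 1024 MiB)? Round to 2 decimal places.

24.61 GiB

Audio total: 96 + 64 = 160 kbps = 0.160 Mbps.
short film: 17.150 Mbps × 1560 s × 1.05 = 28091.7 Mb
TV episode: 13.960 Mbps × 2820 s × 1.05 = 41335.6 Mb
security camera export: 4.660 Mbps × 22260 s × 1.05 = 108918.2 Mb
interview recording: 6.720 Mbps × 3240 s × 1.05 = 22861.4 Mb
screen recording: 1.840 Mbps × 5280 s × 1.05 = 10201.0 Mb
Total: 211407.8 Mb = 26426.0 MB.
= 24.61 GiB.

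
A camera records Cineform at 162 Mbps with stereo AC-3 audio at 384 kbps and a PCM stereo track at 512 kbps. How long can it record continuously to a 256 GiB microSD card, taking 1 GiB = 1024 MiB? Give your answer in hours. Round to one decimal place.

Audio total: 384 + 512 = 896 kbps = 0.896 Mbps.
Total bitrate: 162 + 0.896 = 162.896 Mbps.
Capacity: 256 GiB = 2,199,023 Mb.
Recording time: 2,199,023 / 162.896 = 13,500 s ≈ 3.75 hours.

3.7 hours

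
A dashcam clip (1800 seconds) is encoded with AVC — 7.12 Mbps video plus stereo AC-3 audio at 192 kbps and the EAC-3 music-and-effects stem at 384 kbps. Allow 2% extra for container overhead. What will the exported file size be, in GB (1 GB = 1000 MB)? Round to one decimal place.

Audio total: 192 + 384 = 576 kbps = 0.576 Mbps.
Total bitrate: 7.12 + 0.576 = 7.696 Mbps.
Stream data: 7.696 Mbps × 1800 s = 13852.8 Mb.
With 2% container overhead: ×1.02.
14,130 Mb ÷ 8 = 1,766 MB → 1.766 GB.

1.8 GB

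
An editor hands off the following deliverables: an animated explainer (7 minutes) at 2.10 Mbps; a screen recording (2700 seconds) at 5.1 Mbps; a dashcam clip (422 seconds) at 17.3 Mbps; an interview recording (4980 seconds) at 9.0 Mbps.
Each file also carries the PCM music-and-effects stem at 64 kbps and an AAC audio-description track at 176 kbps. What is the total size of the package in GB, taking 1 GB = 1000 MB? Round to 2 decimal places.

Audio total: 64 + 176 = 240 kbps = 0.240 Mbps.
animated explainer: 2.340 Mbps × 420 s = 982.8 Mb
screen recording: 5.340 Mbps × 2700 s = 14418.0 Mb
dashcam clip: 17.540 Mbps × 422 s = 7401.9 Mb
interview recording: 9.240 Mbps × 4980 s = 46015.2 Mb
Total: 68817.9 Mb = 8602.2 MB.
= 8.602 GB.

8.60 GB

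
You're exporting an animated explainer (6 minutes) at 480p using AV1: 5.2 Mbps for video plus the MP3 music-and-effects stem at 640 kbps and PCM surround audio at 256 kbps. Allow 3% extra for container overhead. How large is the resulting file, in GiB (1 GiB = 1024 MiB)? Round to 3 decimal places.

0.263 GiB

6 min = 360 s
Audio total: 640 + 256 = 896 kbps = 0.896 Mbps.
Total bitrate: 5.2 + 0.896 = 6.096 Mbps.
Stream data: 6.096 Mbps × 360 s = 2194.6 Mb.
With 3% container overhead: ×1.03.
2,260 Mb = 282,549,600 bytes ÷ 1,073,741,824 = 0.2631 GiB.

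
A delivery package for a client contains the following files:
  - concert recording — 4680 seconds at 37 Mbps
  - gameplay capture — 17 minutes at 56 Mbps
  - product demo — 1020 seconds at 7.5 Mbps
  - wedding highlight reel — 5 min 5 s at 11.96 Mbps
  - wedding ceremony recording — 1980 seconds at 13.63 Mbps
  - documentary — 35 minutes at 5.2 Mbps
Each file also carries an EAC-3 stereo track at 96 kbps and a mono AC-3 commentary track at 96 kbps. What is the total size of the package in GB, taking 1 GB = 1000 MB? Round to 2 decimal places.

35.20 GB

Audio total: 96 + 96 = 192 kbps = 0.192 Mbps.
concert recording: 37.192 Mbps × 4680 s = 174058.6 Mb
gameplay capture: 56.192 Mbps × 1020 s = 57315.8 Mb
product demo: 7.692 Mbps × 1020 s = 7845.8 Mb
wedding highlight reel: 12.152 Mbps × 305 s = 3706.4 Mb
wedding ceremony recording: 13.822 Mbps × 1980 s = 27367.6 Mb
documentary: 5.392 Mbps × 2100 s = 11323.2 Mb
Total: 281617.4 Mb = 35202.2 MB.
= 35.20 GB.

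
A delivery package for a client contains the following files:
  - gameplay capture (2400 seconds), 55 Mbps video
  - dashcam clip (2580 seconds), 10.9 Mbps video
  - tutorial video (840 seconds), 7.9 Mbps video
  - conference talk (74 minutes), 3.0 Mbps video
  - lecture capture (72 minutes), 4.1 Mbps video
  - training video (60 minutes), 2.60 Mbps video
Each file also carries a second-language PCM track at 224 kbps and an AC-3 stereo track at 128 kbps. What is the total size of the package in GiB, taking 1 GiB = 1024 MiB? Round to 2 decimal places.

Audio total: 224 + 128 = 352 kbps = 0.352 Mbps.
gameplay capture: 55.352 Mbps × 2400 s = 132844.8 Mb
dashcam clip: 11.252 Mbps × 2580 s = 29030.2 Mb
tutorial video: 8.252 Mbps × 840 s = 6931.7 Mb
conference talk: 3.352 Mbps × 4440 s = 14882.9 Mb
lecture capture: 4.452 Mbps × 4320 s = 19232.6 Mb
training video: 2.952 Mbps × 3600 s = 10627.2 Mb
Total: 213549.4 Mb = 26693.7 MB.
= 24.86 GiB.

24.86 GiB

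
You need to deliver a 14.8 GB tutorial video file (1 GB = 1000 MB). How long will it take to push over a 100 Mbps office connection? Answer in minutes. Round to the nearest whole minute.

20 minutes

File: 14.8 GB = 118400.0 Mb.
At 100 Mbps: 118400.0 / 100 = 1184.0 s ≈ 19.7 minutes.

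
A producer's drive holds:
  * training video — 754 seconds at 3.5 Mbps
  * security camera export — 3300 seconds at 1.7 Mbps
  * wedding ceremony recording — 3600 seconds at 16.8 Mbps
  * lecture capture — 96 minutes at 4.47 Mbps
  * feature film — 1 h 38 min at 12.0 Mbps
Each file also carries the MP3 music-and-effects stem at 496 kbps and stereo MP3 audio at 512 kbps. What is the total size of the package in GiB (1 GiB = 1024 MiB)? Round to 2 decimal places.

Audio total: 496 + 512 = 1008 kbps = 1.008 Mbps.
training video: 4.508 Mbps × 754 s = 3399.0 Mb
security camera export: 2.708 Mbps × 3300 s = 8936.4 Mb
wedding ceremony recording: 17.808 Mbps × 3600 s = 64108.8 Mb
lecture capture: 5.478 Mbps × 5760 s = 31553.3 Mb
feature film: 13.008 Mbps × 5880 s = 76487.0 Mb
Total: 184484.6 Mb = 23060.6 MB.
= 21.48 GiB.

21.48 GiB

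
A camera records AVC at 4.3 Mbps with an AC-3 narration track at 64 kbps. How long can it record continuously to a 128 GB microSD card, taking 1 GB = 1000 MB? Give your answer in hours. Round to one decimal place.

Audio: 64 kbps = 0.064 Mbps.
Total bitrate: 4.3 + 0.064 = 4.364 Mbps.
Capacity: 128 GB = 1,024,000 Mb.
Recording time: 1,024,000 / 4.364 = 234,647 s ≈ 65.2 hours.

65.2 hours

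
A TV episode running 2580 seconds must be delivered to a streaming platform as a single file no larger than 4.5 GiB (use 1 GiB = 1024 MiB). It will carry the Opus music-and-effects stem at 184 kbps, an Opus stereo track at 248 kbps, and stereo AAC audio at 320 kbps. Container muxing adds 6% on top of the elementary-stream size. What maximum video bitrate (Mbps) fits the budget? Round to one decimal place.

13.4 Mbps

Budget: 4.5 GiB = 38654.7 Mb.
Stream payload after overhead: 38654.7 / 1.06 = 36466.7 Mb.
Total bitrate budget: 36466.7 Mb / 2580 s = 14.134 Mbps.
Audio total: 184 + 248 + 320 = 752 kbps = 0.752 Mbps.
Video: 14.134 − 0.752 = 13.382 Mbps.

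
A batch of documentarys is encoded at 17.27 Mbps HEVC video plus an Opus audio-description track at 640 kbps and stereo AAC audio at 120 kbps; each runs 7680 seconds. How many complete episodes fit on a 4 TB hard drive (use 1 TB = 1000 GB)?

231

Audio total: 640 + 120 = 760 kbps = 0.760 Mbps.
Total bitrate: 18.030 Mbps.
Per item: 18.030 Mbps × 7680 s = 138,470 Mb = 17,309 MB.
Capacity: 4 TB = 32,000,000 Mb; 231.10 items → 231 complete.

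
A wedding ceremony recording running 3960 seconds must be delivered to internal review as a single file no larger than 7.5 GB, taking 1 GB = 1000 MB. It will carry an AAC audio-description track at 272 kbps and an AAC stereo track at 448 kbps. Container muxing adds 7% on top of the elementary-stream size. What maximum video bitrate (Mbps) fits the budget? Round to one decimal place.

Budget: 7.5 GB = 60000.0 Mb.
Stream payload after overhead: 60000.0 / 1.07 = 56074.8 Mb.
Total bitrate budget: 56074.8 Mb / 3960 s = 14.160 Mbps.
Audio total: 272 + 448 = 720 kbps = 0.720 Mbps.
Video: 14.160 − 0.720 = 13.440 Mbps.

13.4 Mbps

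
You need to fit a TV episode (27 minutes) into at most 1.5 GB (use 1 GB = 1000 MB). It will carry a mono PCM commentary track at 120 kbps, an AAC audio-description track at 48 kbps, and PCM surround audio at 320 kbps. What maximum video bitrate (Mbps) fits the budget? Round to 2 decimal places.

6.92 Mbps

Budget: 1.5 GB = 12000.0 Mb.
27 min = 1620 s
Total bitrate budget: 12000.0 Mb / 1620 s = 7.407 Mbps.
Audio total: 120 + 48 + 320 = 488 kbps = 0.488 Mbps.
Video: 7.407 − 0.488 = 6.919 Mbps.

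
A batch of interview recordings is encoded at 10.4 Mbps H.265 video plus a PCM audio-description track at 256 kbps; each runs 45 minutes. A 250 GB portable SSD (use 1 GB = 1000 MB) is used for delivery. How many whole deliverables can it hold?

69

45 min = 2700 s
Audio: 256 kbps = 0.256 Mbps.
Total bitrate: 10.656 Mbps.
Per item: 10.656 Mbps × 2700 s = 28,771 Mb = 3,596 MB.
Capacity: 250 GB = 2,000,000 Mb; 69.51 items → 69 complete.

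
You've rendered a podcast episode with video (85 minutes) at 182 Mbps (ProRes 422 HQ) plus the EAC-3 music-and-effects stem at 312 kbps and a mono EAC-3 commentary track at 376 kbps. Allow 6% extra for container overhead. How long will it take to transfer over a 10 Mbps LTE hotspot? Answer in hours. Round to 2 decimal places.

85 min = 5100 s
Audio total: 312 + 376 = 688 kbps = 0.688 Mbps.
Total bitrate: 182.688 Mbps.
File: 182.688 Mbps × 5100 s = 931708.8 Mb.
With 6% container overhead: ×1.06. → 987611.3 Mb.
At 10 Mbps: 987611.3 / 10 = 98761.1 s ≈ 27.4 hours.

27.43 hours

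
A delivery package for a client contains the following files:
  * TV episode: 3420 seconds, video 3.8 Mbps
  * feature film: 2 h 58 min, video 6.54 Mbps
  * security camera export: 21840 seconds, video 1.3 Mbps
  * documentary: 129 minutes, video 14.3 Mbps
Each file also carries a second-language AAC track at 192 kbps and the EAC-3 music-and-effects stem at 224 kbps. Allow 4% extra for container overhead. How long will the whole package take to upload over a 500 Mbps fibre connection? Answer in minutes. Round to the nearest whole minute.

8 minutes

Audio total: 192 + 224 = 416 kbps = 0.416 Mbps.
TV episode: 4.216 Mbps × 3420 s × 1.04 = 14995.5 Mb
feature film: 6.956 Mbps × 10680 s × 1.04 = 77261.7 Mb
security camera export: 1.716 Mbps × 21840 s × 1.04 = 38976.5 Mb
documentary: 14.716 Mbps × 7740 s × 1.04 = 118457.9 Mb
Total: 249691.6 Mb = 31211.5 MB.
At 500 Mbps: 249691.6 / 500 = 499 s ≈ 8.32 minutes.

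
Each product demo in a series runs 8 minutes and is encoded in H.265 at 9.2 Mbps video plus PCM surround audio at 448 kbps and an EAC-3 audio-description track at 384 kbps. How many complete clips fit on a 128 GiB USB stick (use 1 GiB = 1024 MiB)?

8 min = 480 s
Audio total: 448 + 384 = 832 kbps = 0.832 Mbps.
Total bitrate: 10.032 Mbps.
Per item: 10.032 Mbps × 480 s = 4,815 Mb = 601.9 MB.
Capacity: 128 GiB = 1,099,512 Mb; 228.33 items → 228 complete.

228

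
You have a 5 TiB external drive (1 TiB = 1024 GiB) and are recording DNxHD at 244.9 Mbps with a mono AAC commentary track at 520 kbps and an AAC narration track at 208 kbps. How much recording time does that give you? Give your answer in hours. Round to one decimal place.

Audio total: 520 + 208 = 728 kbps = 0.728 Mbps.
Total bitrate: 244.9 + 0.728 = 245.628 Mbps.
Capacity: 5 TiB = 43,980,465 Mb.
Recording time: 43,980,465 / 245.628 = 179,053 s ≈ 49.7 hours.

49.7 hours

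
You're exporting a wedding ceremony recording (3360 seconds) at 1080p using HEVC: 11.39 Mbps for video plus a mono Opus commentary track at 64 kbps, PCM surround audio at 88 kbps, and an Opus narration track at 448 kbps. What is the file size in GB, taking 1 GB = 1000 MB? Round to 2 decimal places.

5.04 GB

Audio total: 64 + 88 + 448 = 600 kbps = 0.600 Mbps.
Total bitrate: 11.39 + 0.600 = 11.990 Mbps.
Stream data: 11.990 Mbps × 3360 s = 40286.4 Mb.
40,286 Mb ÷ 8 = 5,036 MB → 5.036 GB.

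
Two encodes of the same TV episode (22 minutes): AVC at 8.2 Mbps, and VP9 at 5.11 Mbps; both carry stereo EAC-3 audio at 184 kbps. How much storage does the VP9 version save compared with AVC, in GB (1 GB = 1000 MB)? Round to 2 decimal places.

22 min = 1320 s
Audio: 184 kbps = 0.184 Mbps.
AVC: 8.384 Mbps × 1320 s = 11066.9 Mb = 1.383 GB.
VP9: 5.294 Mbps × 1320 s = 6988.1 Mb = 0.874 GB.
Saving: 1.383 − 0.874 = 0.510 GB.

0.51 GB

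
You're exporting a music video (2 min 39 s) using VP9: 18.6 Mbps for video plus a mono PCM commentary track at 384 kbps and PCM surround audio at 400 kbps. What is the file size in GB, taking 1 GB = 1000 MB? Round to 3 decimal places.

0.385 GB

2 min 39 s = 159 s
Audio total: 384 + 400 = 784 kbps = 0.784 Mbps.
Total bitrate: 18.6 + 0.784 = 19.384 Mbps.
Stream data: 19.384 Mbps × 159 s = 3082.1 Mb.
3,082 Mb ÷ 8 = 385.3 MB → 0.3853 GB.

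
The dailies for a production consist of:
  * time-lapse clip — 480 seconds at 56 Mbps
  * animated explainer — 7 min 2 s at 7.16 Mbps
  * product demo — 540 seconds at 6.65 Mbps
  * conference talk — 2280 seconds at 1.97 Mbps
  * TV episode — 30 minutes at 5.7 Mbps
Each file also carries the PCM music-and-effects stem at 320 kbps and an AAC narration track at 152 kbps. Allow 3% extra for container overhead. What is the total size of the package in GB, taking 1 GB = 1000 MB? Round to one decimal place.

6.5 GB

Audio total: 320 + 152 = 472 kbps = 0.472 Mbps.
time-lapse clip: 56.472 Mbps × 480 s × 1.03 = 27919.8 Mb
animated explainer: 7.632 Mbps × 422 s × 1.03 = 3317.3 Mb
product demo: 7.122 Mbps × 540 s × 1.03 = 3961.3 Mb
conference talk: 2.442 Mbps × 2280 s × 1.03 = 5734.8 Mb
TV episode: 6.172 Mbps × 1800 s × 1.03 = 11442.9 Mb
Total: 52376.0 Mb = 6547.0 MB.
= 6.547 GB.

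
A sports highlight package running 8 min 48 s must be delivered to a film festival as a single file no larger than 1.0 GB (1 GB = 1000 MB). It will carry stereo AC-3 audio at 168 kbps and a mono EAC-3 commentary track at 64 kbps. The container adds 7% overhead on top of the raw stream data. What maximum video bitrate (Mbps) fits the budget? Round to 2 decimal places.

Budget: 1.0 GB = 8000.0 Mb.
Stream payload after overhead: 8000.0 / 1.07 = 7476.6 Mb.
8 min 48 s = 528 s
Total bitrate budget: 7476.6 Mb / 528 s = 14.160 Mbps.
Audio total: 168 + 64 = 232 kbps = 0.232 Mbps.
Video: 14.160 − 0.232 = 13.928 Mbps.

13.93 Mbps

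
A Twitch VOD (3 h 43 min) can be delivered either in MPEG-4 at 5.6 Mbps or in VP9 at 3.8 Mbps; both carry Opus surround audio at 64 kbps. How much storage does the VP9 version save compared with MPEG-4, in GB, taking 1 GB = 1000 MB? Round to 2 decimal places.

3.01 GB

3 h 43 min = 223 min = 13380 s
Audio: 64 kbps = 0.064 Mbps.
MPEG-4: 5.664 Mbps × 13380 s = 75784.3 Mb = 9.473 GB.
VP9: 3.864 Mbps × 13380 s = 51700.3 Mb = 6.463 GB.
Saving: 9.473 − 6.463 = 3.010 GB.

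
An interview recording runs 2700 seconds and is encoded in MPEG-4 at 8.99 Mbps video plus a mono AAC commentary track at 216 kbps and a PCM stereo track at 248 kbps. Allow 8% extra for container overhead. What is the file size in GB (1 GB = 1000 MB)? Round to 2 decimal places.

Audio total: 216 + 248 = 464 kbps = 0.464 Mbps.
Total bitrate: 8.99 + 0.464 = 9.454 Mbps.
Stream data: 9.454 Mbps × 2700 s = 25525.8 Mb.
With 8% container overhead: ×1.08.
27,568 Mb ÷ 8 = 3,446 MB → 3.446 GB.

3.45 GB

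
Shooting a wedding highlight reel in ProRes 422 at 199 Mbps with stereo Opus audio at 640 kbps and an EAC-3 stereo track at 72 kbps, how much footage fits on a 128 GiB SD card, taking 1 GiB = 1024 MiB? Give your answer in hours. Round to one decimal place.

1.5 hours

Audio total: 640 + 72 = 712 kbps = 0.712 Mbps.
Total bitrate: 199 + 0.712 = 199.712 Mbps.
Capacity: 128 GiB = 1,099,512 Mb.
Recording time: 1,099,512 / 199.712 = 5,505 s ≈ 1.53 hours.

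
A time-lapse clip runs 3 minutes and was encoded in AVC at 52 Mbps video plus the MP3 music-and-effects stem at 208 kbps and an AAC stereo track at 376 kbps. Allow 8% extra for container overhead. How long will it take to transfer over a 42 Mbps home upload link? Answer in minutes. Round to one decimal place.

3 min = 180 s
Audio total: 208 + 376 = 584 kbps = 0.584 Mbps.
Total bitrate: 52.584 Mbps.
File: 52.584 Mbps × 180 s = 9465.1 Mb.
With 8% container overhead: ×1.08. → 10222.3 Mb.
At 42 Mbps: 10222.3 / 42 = 243.4 s ≈ 4.06 minutes.

4.1 minutes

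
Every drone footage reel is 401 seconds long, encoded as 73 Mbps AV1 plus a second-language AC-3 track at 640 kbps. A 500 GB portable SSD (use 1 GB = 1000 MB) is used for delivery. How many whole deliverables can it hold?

Audio: 640 kbps = 0.640 Mbps.
Total bitrate: 73.640 Mbps.
Per item: 73.640 Mbps × 401 s = 29,530 Mb = 3,691 MB.
Capacity: 500 GB = 4,000,000 Mb; 135.46 items → 135 complete.

135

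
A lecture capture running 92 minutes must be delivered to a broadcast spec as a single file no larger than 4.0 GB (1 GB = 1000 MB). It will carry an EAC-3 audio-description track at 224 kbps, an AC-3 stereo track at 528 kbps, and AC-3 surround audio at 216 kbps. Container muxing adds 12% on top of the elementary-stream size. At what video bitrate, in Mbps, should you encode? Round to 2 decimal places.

4.21 Mbps

Budget: 4.0 GB = 32000.0 Mb.
Stream payload after overhead: 32000.0 / 1.12 = 28571.4 Mb.
92 min = 5520 s
Total bitrate budget: 28571.4 Mb / 5520 s = 5.176 Mbps.
Audio total: 224 + 528 + 216 = 968 kbps = 0.968 Mbps.
Video: 5.176 − 0.968 = 4.208 Mbps.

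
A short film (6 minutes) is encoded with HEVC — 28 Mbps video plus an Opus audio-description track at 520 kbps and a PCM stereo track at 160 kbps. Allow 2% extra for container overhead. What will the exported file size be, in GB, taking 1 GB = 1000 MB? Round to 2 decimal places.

1.32 GB

6 min = 360 s
Audio total: 520 + 160 = 680 kbps = 0.680 Mbps.
Total bitrate: 28 + 0.680 = 28.680 Mbps.
Stream data: 28.680 Mbps × 360 s = 10324.8 Mb.
With 2% container overhead: ×1.02.
10,531 Mb ÷ 8 = 1,316 MB → 1.316 GB.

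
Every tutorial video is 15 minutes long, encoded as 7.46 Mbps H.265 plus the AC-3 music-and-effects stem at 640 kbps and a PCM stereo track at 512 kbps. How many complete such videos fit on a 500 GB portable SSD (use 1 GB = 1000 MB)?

15 min = 900 s
Audio total: 640 + 512 = 1152 kbps = 1.152 Mbps.
Total bitrate: 8.612 Mbps.
Per item: 8.612 Mbps × 900 s = 7,751 Mb = 968.9 MB.
Capacity: 500 GB = 4,000,000 Mb; 516.08 items → 516 complete.

516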